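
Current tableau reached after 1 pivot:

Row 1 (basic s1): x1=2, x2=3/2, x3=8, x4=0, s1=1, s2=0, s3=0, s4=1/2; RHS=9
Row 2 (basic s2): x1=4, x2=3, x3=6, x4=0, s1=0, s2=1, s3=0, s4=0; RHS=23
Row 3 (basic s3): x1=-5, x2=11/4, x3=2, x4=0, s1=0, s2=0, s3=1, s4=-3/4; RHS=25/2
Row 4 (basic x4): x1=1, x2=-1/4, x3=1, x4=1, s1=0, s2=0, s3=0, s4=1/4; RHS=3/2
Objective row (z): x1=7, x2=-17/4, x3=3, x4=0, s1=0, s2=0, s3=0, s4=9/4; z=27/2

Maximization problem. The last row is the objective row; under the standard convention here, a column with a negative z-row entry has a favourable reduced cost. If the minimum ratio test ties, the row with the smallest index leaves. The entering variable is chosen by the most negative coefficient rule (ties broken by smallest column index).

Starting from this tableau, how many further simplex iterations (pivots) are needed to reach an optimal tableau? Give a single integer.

2

pivot: x2 in, s3 out → z = 361/11
pivot: x1 in, s1 out → z = 431/13
No improving column remains; optimal.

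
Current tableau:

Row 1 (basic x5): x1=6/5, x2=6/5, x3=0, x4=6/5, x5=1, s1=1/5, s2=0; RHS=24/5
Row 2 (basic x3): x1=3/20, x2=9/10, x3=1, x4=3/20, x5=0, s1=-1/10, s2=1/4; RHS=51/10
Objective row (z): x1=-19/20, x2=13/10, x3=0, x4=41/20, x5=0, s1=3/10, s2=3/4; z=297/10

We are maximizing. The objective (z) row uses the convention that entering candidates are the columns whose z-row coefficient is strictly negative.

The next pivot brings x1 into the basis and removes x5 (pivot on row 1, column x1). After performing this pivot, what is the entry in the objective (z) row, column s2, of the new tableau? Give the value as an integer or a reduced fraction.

Pivot element is row 1, column x1: 6/5.
Normalize row 1: new (row 1, s2) = 0/(6/5) = 0.
z-row ← z-row − (-19/20)·(new row 1): 3/4 − (-19/20)·0 = 3/4.

3/4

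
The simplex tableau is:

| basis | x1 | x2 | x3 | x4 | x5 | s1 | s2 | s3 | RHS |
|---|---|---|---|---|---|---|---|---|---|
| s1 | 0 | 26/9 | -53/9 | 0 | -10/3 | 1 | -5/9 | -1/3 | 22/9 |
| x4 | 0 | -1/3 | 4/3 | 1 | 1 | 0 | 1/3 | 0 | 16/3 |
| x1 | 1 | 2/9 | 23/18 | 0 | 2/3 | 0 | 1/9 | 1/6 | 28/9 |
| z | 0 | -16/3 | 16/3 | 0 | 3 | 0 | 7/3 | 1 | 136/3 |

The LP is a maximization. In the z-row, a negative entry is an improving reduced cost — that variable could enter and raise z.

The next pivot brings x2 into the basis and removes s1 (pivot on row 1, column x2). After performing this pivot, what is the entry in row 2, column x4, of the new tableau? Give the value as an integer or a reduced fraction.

Pivot element is row 1, column x2: 26/9.
Normalize row 1: new (row 1, x4) = 0/(26/9) = 0.
row 2 ← row 2 − (-1/3)·(new row 1): 1 − (-1/3)·0 = 1.

1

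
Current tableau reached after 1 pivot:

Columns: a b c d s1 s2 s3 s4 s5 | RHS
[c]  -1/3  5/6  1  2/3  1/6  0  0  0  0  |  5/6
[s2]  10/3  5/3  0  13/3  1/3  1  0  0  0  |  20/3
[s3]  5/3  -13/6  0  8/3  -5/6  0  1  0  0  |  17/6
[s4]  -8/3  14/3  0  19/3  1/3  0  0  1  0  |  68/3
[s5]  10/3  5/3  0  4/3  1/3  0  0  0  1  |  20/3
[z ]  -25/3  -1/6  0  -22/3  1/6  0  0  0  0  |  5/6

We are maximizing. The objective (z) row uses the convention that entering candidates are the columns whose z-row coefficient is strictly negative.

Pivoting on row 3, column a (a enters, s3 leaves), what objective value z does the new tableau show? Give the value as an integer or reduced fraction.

15

Minimum ratio for a: (17/6)/(5/3) = 17/10.
z changes by −(z-row coeff of a)·ratio = −(-25/3)·(17/10) = 85/6.
New z = 5/6 + (85/6) = 15.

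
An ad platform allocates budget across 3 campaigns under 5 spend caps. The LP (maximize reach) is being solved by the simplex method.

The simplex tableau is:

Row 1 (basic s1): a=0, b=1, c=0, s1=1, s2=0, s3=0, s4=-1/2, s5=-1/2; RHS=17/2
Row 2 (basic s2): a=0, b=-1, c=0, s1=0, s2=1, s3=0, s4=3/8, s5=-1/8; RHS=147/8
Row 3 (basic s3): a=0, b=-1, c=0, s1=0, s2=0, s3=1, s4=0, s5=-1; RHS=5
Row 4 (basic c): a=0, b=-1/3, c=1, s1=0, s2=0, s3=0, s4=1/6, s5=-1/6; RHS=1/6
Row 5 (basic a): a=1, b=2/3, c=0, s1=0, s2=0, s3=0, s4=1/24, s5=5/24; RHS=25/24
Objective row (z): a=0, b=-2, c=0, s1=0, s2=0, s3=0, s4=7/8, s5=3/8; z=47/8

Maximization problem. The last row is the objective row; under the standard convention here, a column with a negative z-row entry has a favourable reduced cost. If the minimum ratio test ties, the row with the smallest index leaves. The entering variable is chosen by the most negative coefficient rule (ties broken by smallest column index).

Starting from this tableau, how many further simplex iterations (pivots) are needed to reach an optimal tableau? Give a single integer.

pivot: b in, a out → z = 9
No improving column remains; optimal.

1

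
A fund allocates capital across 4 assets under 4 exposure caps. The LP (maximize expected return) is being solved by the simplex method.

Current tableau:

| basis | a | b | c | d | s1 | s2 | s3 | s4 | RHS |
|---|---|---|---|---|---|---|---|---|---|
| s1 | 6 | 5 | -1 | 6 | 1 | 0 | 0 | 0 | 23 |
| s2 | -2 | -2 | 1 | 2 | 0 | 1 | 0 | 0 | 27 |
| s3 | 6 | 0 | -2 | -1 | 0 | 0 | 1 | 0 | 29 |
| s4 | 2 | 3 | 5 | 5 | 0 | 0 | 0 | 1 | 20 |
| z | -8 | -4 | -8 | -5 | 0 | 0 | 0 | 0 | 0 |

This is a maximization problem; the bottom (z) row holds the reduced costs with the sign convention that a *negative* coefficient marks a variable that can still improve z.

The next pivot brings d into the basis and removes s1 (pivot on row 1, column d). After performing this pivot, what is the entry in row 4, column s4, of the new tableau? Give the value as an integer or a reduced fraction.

Pivot element is row 1, column d: 6.
Normalize row 1: new (row 1, s4) = 0/6 = 0.
row 4 ← row 4 − 5·(new row 1): 1 − 5·0 = 1.

1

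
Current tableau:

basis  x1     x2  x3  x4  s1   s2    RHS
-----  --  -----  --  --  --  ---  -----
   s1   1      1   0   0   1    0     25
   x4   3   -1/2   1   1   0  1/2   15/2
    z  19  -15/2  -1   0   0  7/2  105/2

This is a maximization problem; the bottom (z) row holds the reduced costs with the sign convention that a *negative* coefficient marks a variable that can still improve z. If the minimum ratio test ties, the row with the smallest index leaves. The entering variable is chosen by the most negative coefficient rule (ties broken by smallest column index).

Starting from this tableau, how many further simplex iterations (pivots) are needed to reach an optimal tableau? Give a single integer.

2

pivot: x2 in, s1 out → z = 240
pivot: x3 in, x4 out → z = 260
No improving column remains; optimal.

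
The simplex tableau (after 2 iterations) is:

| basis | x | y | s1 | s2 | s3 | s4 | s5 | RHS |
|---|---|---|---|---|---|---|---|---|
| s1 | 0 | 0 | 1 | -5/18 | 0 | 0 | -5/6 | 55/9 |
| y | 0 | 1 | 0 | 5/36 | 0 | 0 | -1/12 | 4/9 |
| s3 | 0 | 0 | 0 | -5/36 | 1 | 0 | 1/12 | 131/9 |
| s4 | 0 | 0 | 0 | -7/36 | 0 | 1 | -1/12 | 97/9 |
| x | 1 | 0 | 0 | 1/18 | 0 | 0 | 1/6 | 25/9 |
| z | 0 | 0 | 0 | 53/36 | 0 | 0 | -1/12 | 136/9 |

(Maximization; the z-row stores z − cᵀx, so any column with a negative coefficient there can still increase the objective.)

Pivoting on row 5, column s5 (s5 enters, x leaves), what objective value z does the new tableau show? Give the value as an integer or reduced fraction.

Minimum ratio for s5: (25/9)/(1/6) = 50/3.
z changes by −(z-row coeff of s5)·ratio = −(-1/12)·(50/3) = 25/18.
New z = 136/9 + (25/18) = 33/2.

33/2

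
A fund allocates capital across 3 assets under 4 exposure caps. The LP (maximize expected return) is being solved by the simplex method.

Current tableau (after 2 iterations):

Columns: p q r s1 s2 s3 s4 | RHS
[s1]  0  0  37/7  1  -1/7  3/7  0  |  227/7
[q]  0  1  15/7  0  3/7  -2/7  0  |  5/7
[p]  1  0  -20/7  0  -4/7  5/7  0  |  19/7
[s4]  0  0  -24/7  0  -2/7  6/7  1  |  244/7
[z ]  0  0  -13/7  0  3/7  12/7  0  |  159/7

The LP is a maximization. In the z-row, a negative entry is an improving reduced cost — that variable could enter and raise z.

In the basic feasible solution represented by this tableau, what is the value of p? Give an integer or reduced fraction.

p is basic (row 3); its value is the RHS of that row: 19/7.

19/7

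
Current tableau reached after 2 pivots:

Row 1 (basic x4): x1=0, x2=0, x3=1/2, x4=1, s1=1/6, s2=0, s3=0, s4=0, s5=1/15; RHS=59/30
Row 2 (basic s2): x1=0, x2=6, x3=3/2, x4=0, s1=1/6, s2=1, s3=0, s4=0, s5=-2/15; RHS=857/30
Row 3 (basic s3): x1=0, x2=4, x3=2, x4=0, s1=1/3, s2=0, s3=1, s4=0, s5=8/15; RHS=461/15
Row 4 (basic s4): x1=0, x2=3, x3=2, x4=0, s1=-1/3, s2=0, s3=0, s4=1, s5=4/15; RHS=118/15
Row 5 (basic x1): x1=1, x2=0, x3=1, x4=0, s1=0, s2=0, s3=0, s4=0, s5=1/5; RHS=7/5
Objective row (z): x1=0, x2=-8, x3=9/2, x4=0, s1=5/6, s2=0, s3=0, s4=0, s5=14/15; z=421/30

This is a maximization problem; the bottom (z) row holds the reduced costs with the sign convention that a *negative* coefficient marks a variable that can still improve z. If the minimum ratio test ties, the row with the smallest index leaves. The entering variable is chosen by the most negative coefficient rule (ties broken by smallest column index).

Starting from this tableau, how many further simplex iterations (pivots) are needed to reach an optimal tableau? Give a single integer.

2

pivot: x2 in, s4 out → z = 3151/90
pivot: s1 in, x4 out → z = 107/3
No improving column remains; optimal.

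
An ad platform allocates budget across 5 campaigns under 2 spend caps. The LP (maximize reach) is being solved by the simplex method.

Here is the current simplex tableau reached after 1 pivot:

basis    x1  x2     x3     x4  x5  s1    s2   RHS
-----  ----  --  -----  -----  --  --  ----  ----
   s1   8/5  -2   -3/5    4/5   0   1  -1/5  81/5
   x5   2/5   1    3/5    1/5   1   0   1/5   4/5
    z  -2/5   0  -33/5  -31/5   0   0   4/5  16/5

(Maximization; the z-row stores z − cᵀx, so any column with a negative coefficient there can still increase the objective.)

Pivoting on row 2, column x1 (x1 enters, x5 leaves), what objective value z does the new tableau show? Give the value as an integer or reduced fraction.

Minimum ratio for x1: (4/5)/(2/5) = 2.
z changes by −(z-row coeff of x1)·ratio = −(-2/5)·2 = 4/5.
New z = 16/5 + (4/5) = 4.

4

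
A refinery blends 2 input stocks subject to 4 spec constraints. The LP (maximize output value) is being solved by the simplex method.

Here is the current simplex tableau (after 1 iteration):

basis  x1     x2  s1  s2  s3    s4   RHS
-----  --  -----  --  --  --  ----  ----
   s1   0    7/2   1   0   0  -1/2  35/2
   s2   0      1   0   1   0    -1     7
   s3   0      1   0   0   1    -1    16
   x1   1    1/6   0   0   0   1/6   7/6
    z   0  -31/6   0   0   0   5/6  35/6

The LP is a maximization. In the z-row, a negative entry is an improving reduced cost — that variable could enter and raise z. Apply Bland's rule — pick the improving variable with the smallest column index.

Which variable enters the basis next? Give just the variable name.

Objective-row coefficients: x1: 0, x2: -31/6, s1: 0, s2: 0, s3: 0, s4: 5/6.
Improving columns: x2. Bland's rule picks the smallest column index → x2.

x2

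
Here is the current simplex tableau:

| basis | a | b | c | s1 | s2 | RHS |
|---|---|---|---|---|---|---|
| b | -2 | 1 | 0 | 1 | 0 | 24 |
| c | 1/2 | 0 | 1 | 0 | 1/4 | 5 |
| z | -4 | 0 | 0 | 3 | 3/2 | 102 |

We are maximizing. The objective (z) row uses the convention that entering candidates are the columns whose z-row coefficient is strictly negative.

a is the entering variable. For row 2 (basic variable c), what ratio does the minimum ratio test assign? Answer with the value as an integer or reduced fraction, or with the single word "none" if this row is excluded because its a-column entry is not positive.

10

Ratio = RHS / (a entry) = 5 / (1/2) = 10.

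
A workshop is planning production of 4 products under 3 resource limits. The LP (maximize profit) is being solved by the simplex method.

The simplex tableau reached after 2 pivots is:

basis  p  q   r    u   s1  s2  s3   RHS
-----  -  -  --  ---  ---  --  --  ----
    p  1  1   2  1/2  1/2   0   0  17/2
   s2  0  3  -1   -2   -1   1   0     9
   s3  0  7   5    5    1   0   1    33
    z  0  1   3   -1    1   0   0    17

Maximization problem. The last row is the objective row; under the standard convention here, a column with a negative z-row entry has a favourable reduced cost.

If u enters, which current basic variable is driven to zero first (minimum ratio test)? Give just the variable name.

Ratios: row 1 (p): (17/2)/(1/2) = 17; row 2 (s2): entry -2 ≤ 0, skip; row 3 (s3): 33/5 = 33/5.
Minimum ratio 33/5 is in the s3 row, so s3 leaves.

s3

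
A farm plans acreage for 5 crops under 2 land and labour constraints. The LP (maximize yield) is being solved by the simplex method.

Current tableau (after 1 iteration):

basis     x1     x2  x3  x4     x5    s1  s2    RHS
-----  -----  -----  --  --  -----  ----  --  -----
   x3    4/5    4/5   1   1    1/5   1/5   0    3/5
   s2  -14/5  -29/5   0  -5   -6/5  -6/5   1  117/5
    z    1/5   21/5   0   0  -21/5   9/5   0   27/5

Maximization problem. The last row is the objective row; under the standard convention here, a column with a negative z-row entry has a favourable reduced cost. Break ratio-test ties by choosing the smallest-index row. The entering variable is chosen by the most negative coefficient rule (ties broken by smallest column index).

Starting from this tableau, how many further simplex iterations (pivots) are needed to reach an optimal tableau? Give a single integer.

1

pivot: x5 in, x3 out → z = 18
No improving column remains; optimal.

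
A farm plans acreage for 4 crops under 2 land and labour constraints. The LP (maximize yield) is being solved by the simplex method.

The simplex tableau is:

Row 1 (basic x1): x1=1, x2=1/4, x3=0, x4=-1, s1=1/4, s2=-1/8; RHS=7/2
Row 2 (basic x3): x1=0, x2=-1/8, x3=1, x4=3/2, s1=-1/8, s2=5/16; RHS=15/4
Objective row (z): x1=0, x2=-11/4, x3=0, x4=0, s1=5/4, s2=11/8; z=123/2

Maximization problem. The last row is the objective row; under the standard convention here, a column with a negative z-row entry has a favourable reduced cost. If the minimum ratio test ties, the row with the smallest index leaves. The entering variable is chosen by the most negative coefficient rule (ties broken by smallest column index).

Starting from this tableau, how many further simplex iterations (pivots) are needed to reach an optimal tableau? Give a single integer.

2

pivot: x2 in, x1 out → z = 100
pivot: x4 in, x3 out → z = 321/2
No improving column remains; optimal.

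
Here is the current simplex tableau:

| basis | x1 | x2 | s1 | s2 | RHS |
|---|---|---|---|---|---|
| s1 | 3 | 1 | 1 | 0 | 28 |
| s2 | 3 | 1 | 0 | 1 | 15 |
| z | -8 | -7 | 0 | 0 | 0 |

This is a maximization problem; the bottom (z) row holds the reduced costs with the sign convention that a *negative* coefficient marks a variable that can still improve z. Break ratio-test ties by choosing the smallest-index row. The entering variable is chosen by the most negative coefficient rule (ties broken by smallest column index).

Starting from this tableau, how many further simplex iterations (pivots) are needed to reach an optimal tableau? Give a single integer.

2

pivot: x1 in, s2 out → z = 40
pivot: x2 in, x1 out → z = 105
No improving column remains; optimal.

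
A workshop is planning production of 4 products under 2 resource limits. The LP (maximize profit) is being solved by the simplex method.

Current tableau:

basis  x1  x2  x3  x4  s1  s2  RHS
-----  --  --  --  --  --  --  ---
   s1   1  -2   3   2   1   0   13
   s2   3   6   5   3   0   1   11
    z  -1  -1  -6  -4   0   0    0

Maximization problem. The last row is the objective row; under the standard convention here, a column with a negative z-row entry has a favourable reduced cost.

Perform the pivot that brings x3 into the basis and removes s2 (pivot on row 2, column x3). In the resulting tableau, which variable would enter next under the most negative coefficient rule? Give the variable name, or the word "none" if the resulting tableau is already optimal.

Pivot element 5. New z-row = old z-row − (-6)·(row 2/5).
Updated z-row coefficients: x1: 13/5, x2: 31/5, x3: 0, x4: -2/5, s1: 0, s2: 6/5.
The most negative is -2/5 in column x4, so x4 would enter next.

x4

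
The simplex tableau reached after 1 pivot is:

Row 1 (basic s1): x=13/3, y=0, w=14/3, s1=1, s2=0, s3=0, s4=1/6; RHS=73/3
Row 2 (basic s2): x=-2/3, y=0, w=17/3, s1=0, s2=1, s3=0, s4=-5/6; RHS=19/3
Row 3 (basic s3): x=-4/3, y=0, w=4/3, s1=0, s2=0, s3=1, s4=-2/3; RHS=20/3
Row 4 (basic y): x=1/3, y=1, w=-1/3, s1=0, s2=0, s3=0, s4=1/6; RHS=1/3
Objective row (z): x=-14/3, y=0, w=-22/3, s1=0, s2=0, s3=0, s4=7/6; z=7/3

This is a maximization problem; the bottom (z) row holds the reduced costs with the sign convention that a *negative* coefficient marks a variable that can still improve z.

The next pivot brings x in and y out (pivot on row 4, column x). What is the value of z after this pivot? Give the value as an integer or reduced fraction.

Minimum ratio for x: (1/3)/(1/3) = 1.
z changes by −(z-row coeff of x)·ratio = −(-14/3)·1 = 14/3.
New z = 7/3 + (14/3) = 7.

7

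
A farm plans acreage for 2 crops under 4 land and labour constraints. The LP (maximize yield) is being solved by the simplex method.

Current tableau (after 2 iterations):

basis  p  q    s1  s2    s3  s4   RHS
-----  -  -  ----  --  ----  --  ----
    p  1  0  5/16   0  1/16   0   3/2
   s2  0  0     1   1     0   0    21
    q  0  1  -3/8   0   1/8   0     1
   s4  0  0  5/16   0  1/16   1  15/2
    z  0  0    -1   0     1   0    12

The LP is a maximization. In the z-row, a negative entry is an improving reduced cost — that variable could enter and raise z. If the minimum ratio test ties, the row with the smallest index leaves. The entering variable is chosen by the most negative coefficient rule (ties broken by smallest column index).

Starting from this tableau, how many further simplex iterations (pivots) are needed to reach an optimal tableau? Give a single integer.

pivot: s1 in, p out → z = 84/5
No improving column remains; optimal.

1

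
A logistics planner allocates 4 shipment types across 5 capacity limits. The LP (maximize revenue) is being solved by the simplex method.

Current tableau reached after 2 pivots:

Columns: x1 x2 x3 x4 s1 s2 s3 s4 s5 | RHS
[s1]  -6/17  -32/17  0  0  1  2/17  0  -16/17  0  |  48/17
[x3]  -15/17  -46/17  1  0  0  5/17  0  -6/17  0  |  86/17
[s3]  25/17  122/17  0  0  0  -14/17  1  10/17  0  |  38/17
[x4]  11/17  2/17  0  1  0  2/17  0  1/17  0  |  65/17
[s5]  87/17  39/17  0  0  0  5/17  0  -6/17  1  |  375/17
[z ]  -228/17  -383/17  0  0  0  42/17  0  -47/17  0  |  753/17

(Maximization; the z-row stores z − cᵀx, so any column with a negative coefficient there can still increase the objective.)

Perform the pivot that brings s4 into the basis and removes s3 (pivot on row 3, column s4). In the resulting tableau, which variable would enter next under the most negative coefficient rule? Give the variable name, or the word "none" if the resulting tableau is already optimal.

Pivot element 10/17. New z-row = old z-row − (-47/17)·(row 3/(10/17)).
Updated z-row coefficients: x1: -13/2, x2: 56/5, x3: 0, x4: 0, s1: 0, s2: -7/5, s3: 47/10, s4: 0, s5: 0.
The most negative is -13/2 in column x1, so x1 would enter next.

x1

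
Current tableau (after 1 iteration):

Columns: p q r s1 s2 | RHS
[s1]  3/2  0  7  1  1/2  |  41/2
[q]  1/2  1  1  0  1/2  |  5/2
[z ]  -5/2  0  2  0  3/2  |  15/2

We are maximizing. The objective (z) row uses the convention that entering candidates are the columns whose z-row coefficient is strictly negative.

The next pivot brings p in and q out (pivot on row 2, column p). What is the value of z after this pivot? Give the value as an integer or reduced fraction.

Minimum ratio for p: (5/2)/(1/2) = 5.
z changes by −(z-row coeff of p)·ratio = −(-5/2)·5 = 25/2.
New z = 15/2 + (25/2) = 20.

20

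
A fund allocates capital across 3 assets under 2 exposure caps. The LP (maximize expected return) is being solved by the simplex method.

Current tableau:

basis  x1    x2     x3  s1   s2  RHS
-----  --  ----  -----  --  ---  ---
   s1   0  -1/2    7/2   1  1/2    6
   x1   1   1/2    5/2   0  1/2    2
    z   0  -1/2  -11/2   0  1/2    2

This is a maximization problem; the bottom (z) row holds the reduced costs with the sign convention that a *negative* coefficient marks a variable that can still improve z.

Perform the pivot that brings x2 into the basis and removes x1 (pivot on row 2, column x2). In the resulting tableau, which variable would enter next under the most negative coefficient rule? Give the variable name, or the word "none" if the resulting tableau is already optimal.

Pivot element 1/2. New z-row = old z-row − (-1/2)·(row 2/(1/2)).
Updated z-row coefficients: x1: 1, x2: 0, x3: -3, s1: 0, s2: 1.
The most negative is -3 in column x3, so x3 would enter next.

x3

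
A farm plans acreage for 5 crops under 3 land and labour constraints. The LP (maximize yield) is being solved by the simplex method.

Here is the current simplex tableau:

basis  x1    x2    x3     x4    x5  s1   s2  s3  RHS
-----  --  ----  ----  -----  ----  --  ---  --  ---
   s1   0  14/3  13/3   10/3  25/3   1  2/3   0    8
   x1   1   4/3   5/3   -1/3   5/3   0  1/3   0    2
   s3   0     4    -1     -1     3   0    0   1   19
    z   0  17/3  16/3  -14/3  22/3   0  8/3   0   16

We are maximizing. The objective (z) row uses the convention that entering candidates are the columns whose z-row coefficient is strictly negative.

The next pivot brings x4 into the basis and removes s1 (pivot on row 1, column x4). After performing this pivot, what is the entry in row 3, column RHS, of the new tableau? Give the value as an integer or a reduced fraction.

107/5

Pivot element is row 1, column x4: 10/3.
Normalize row 1: new (row 1, RHS) = 8/(10/3) = 12/5.
row 3 ← row 3 − (-1)·(new row 1): 19 − (-1)·(12/5) = 107/5.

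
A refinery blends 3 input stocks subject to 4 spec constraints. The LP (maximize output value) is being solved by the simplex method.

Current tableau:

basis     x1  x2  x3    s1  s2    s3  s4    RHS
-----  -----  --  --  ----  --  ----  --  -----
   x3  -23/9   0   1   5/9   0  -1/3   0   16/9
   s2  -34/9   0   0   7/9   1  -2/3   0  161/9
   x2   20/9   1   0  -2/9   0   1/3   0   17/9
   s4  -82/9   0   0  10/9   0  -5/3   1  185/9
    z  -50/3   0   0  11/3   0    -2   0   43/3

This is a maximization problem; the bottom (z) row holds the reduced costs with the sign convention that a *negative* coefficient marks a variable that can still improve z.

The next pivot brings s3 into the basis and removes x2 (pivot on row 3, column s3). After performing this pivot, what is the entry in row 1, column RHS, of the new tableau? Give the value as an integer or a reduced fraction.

11/3

Pivot element is row 3, column s3: 1/3.
Normalize row 3: new (row 3, RHS) = (17/9)/(1/3) = 17/3.
row 1 ← row 1 − (-1/3)·(new row 3): 16/9 − (-1/3)·(17/3) = 11/3.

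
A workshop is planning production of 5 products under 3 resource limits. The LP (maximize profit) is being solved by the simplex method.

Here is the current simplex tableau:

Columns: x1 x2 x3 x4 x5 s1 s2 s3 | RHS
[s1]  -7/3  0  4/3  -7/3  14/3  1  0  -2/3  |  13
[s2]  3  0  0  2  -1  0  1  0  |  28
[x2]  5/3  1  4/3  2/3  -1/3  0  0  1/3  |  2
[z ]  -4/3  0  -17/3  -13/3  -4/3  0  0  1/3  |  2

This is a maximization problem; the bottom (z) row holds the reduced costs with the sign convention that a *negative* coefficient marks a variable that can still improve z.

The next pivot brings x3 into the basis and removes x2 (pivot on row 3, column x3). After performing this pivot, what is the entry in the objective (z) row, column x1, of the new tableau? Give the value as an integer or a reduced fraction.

Pivot element is row 3, column x3: 4/3.
Normalize row 3: new (row 3, x1) = (5/3)/(4/3) = 5/4.
z-row ← z-row − (-17/3)·(new row 3): -4/3 − (-17/3)·(5/4) = 23/4.

23/4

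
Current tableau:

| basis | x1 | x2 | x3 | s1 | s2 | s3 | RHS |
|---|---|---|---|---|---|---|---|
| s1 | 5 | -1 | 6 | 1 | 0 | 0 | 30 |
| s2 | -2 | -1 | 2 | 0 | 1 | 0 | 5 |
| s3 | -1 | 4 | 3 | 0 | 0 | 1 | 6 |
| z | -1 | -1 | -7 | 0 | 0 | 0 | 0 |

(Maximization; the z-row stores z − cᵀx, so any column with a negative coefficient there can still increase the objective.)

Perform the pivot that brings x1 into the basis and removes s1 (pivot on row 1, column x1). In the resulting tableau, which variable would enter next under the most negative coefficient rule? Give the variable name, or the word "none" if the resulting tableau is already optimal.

x3

Pivot element 5. New z-row = old z-row − (-1)·(row 1/5).
Updated z-row coefficients: x1: 0, x2: -6/5, x3: -29/5, s1: 1/5, s2: 0, s3: 0.
The most negative is -29/5 in column x3, so x3 would enter next.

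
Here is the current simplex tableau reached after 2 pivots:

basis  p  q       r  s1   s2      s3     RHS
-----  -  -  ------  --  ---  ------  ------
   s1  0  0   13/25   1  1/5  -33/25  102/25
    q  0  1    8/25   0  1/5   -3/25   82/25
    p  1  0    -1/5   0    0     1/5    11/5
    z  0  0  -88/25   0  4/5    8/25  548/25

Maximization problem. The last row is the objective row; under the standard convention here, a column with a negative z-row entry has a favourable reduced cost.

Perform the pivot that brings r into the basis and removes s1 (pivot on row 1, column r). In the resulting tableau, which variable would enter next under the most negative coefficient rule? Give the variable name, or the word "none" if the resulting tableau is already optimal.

Pivot element 13/25. New z-row = old z-row − (-88/25)·(row 1/(13/25)).
Updated z-row coefficients: p: 0, q: 0, r: 0, s1: 88/13, s2: 28/13, s3: -112/13.
The most negative is -112/13 in column s3, so s3 would enter next.

s3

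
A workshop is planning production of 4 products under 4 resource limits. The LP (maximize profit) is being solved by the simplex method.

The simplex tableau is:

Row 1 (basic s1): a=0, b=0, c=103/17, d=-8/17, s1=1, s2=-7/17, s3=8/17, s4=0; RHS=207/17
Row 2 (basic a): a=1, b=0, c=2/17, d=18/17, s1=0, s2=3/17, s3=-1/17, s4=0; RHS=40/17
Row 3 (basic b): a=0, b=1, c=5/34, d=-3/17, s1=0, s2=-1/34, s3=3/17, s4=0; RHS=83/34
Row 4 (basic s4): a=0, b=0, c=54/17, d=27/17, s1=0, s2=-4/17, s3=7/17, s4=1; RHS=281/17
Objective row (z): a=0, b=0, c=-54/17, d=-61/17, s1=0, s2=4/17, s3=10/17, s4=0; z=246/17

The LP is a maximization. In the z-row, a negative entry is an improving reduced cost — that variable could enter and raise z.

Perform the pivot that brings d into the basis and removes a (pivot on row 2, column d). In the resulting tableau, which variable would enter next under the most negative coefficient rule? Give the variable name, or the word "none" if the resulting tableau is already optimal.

Pivot element 18/17. New z-row = old z-row − (-61/17)·(row 2/(18/17)).
Updated z-row coefficients: a: 61/18, b: 0, c: -25/9, d: 0, s1: 0, s2: 5/6, s3: 7/18, s4: 0.
The most negative is -25/9 in column c, so c would enter next.

c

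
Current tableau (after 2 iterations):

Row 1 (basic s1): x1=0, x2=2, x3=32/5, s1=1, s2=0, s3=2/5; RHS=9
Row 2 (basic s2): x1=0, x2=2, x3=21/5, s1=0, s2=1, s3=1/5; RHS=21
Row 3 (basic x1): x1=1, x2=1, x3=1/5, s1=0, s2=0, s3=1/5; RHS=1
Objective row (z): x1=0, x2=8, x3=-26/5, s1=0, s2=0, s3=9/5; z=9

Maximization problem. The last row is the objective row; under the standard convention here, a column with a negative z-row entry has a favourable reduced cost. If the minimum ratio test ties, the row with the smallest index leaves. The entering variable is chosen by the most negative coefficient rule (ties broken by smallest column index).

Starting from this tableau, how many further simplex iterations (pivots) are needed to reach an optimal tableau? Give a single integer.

1

pivot: x3 in, s1 out → z = 261/16
No improving column remains; optimal.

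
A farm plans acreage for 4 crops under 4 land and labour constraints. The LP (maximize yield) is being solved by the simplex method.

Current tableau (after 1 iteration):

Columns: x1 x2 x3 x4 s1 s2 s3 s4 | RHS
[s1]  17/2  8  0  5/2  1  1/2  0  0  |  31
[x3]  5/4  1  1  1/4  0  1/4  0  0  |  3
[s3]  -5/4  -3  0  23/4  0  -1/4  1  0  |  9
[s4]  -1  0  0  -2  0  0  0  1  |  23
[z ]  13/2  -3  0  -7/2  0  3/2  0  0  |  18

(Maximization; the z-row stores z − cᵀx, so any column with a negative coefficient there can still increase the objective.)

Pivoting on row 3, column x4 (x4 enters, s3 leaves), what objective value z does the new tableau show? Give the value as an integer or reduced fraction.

540/23

Minimum ratio for x4: 9/(23/4) = 36/23.
z changes by −(z-row coeff of x4)·ratio = −(-7/2)·(36/23) = 126/23.
New z = 18 + (126/23) = 540/23.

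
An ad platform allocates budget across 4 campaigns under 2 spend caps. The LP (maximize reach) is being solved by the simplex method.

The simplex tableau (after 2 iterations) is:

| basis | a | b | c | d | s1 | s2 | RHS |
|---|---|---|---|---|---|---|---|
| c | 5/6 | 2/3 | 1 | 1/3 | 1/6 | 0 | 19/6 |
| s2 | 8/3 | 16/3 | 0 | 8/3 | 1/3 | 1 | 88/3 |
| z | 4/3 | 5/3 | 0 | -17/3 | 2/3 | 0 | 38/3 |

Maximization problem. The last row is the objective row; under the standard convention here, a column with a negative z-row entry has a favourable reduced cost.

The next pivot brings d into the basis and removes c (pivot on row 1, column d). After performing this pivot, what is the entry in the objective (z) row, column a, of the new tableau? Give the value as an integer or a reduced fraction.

Pivot element is row 1, column d: 1/3.
Normalize row 1: new (row 1, a) = (5/6)/(1/3) = 5/2.
z-row ← z-row − (-17/3)·(new row 1): 4/3 − (-17/3)·(5/2) = 31/2.

31/2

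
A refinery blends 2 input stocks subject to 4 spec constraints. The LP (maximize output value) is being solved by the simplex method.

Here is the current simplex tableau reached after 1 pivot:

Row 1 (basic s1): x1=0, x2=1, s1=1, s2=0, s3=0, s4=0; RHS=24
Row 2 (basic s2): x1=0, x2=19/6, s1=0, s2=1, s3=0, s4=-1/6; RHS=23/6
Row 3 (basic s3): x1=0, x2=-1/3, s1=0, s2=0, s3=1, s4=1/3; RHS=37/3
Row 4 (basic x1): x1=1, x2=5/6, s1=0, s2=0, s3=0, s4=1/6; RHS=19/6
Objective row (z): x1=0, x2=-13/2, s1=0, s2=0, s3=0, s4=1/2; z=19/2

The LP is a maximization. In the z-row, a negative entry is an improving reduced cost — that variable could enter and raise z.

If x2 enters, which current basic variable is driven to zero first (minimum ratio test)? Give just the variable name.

Ratios: row 1 (s1): 24/1 = 24; row 2 (s2): (23/6)/(19/6) = 23/19; row 3 (s3): entry -1/3 ≤ 0, skip; row 4 (x1): (19/6)/(5/6) = 19/5.
Minimum ratio 23/19 is in the s2 row, so s2 leaves.

s2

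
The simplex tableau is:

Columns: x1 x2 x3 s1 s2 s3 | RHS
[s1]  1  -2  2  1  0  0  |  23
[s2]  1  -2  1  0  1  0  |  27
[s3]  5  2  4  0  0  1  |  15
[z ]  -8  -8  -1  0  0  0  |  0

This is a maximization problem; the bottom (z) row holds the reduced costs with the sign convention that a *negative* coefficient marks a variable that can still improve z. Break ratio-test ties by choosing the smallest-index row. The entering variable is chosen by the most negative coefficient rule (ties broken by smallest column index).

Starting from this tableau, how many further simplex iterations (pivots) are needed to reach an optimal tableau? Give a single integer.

2

pivot: x1 in, s3 out → z = 24
pivot: x2 in, x1 out → z = 60
No improving column remains; optimal.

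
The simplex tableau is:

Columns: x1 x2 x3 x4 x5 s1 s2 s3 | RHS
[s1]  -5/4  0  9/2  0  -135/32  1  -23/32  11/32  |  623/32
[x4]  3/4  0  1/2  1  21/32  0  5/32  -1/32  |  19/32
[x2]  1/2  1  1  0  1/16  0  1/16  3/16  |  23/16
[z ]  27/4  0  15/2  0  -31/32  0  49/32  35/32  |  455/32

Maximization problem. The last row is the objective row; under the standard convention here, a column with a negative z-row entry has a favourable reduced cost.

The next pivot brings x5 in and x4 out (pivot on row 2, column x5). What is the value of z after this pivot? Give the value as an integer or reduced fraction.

Minimum ratio for x5: (19/32)/(21/32) = 19/21.
z changes by −(z-row coeff of x5)·ratio = −(-31/32)·(19/21) = 589/672.
New z = 455/32 + (589/672) = 317/21.

317/21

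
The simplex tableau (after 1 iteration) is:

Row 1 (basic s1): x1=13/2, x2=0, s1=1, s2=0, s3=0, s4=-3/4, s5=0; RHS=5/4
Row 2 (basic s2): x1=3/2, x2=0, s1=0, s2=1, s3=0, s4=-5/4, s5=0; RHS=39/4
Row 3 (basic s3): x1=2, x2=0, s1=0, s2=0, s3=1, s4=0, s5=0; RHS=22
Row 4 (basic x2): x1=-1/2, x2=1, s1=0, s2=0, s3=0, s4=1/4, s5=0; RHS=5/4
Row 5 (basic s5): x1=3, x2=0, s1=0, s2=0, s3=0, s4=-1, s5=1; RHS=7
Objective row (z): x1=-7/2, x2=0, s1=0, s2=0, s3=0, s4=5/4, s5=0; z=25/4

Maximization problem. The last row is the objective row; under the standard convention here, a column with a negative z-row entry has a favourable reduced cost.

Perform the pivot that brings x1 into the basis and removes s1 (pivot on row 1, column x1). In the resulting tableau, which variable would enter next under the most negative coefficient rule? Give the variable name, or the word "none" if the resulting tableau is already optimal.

Pivot element 13/2. New z-row = old z-row − (-7/2)·(row 1/(13/2)).
Updated z-row coefficients: x1: 0, x2: 0, s1: 7/13, s2: 0, s3: 0, s4: 11/13, s5: 0.
No coefficient is strictly negative; the tableau after this pivot is optimal.

none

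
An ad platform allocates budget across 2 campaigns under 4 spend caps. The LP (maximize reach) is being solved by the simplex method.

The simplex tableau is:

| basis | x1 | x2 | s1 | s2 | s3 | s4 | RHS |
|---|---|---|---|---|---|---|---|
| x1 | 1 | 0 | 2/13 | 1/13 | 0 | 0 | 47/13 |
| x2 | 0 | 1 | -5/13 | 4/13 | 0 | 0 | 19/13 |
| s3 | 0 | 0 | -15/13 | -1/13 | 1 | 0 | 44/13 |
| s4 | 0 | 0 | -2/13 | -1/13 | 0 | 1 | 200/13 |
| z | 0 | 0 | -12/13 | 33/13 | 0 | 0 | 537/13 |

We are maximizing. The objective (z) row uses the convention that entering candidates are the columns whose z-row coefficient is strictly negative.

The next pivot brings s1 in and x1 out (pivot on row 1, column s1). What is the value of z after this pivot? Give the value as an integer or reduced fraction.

Minimum ratio for s1: (47/13)/(2/13) = 47/2.
z changes by −(z-row coeff of s1)·ratio = −(-12/13)·(47/2) = 282/13.
New z = 537/13 + (282/13) = 63.

63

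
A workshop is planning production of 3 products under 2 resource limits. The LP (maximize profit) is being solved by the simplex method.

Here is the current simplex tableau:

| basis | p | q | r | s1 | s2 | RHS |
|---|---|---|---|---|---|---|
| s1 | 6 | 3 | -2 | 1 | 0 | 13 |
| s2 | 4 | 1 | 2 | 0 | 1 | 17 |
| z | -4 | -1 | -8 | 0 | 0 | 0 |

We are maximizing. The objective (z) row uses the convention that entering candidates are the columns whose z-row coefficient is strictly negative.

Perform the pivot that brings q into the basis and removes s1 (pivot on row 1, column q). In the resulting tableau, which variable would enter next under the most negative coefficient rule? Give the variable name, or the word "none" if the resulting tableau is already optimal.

r

Pivot element 3. New z-row = old z-row − (-1)·(row 1/3).
Updated z-row coefficients: p: -2, q: 0, r: -26/3, s1: 1/3, s2: 0.
The most negative is -26/3 in column r, so r would enter next.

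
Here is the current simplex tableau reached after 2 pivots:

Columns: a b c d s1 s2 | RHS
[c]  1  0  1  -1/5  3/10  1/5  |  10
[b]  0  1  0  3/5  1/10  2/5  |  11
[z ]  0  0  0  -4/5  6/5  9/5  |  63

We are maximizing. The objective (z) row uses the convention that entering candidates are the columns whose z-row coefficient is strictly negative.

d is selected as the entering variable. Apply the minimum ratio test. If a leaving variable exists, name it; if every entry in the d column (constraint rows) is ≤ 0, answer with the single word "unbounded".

Ratios: row 1 (c): entry -1/5 ≤ 0, skip; row 2 (b): 11/(3/5) = 55/3.
Minimum ratio is in the b row, so b leaves.

b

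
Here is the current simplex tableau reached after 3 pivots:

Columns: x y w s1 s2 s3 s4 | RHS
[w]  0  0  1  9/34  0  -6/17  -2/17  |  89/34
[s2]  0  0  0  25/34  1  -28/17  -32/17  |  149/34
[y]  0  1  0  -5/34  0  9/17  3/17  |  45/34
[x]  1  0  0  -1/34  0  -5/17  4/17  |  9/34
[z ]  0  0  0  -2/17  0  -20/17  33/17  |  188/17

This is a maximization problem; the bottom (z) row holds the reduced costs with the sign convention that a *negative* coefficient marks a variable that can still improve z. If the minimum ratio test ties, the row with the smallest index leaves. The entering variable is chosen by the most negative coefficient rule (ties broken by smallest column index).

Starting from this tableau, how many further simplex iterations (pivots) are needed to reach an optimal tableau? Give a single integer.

pivot: s3 in, y out → z = 14
pivot: s1 in, w out → z = 70/3
No improving column remains; optimal.

2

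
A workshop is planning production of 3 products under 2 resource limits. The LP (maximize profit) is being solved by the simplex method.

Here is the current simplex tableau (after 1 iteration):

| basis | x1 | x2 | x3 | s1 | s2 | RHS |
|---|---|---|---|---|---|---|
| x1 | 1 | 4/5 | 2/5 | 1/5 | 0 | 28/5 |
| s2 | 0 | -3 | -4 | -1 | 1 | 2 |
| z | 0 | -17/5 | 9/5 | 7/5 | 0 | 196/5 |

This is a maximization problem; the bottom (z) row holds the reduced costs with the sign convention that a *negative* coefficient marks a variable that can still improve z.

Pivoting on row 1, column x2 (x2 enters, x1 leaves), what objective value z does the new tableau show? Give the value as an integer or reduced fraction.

Minimum ratio for x2: (28/5)/(4/5) = 7.
z changes by −(z-row coeff of x2)·ratio = −(-17/5)·7 = 119/5.
New z = 196/5 + (119/5) = 63.

63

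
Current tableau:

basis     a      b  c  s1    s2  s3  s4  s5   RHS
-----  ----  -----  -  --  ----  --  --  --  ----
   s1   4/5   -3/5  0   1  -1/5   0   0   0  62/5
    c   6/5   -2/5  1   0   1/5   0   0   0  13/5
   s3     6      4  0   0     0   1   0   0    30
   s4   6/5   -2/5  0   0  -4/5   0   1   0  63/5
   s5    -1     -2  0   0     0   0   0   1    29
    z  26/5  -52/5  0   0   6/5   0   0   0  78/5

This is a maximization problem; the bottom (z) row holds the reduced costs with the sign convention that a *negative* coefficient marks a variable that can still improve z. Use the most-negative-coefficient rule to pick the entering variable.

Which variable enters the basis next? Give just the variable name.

Objective-row coefficients: a: 26/5, b: -52/5, c: 0, s1: 0, s2: 6/5, s3: 0, s4: 0, s5: 0.
The most negative is -52/5 in column b, so b enters.

b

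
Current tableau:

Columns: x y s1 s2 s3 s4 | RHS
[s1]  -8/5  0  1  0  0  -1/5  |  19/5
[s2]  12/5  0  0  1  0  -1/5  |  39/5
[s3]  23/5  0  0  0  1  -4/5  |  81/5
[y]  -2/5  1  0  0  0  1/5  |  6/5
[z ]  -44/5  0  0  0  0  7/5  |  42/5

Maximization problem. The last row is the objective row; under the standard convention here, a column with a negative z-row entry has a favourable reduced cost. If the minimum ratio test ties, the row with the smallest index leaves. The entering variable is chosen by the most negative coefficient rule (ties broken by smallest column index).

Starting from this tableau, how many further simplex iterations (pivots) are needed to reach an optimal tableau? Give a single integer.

pivot: x in, s2 out → z = 37
No improving column remains; optimal.

1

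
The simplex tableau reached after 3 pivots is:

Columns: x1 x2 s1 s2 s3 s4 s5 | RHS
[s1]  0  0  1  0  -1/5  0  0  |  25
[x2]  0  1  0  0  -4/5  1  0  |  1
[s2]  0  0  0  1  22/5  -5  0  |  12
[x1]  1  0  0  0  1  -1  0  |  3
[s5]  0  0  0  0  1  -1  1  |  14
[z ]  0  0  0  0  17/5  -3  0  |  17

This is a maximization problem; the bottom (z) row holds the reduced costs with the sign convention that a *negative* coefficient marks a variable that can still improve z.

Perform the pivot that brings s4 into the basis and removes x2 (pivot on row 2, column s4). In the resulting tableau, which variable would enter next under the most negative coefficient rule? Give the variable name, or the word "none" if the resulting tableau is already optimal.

Pivot element 1. New z-row = old z-row − (-3)·(row 2/1).
Updated z-row coefficients: x1: 0, x2: 3, s1: 0, s2: 0, s3: 1, s4: 0, s5: 0.
No coefficient is strictly negative; the tableau after this pivot is optimal.

none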